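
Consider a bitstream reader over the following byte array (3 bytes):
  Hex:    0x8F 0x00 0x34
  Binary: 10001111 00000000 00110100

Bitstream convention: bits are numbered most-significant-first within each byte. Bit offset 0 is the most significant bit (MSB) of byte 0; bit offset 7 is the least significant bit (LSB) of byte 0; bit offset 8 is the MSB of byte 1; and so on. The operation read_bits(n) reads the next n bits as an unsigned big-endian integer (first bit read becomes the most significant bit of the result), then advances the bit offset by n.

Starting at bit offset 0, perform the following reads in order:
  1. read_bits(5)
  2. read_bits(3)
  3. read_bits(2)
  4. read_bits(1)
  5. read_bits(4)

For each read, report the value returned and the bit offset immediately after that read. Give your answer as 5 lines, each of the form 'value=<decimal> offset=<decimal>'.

Read 1: bits[0:5] width=5 -> value=17 (bin 10001); offset now 5 = byte 0 bit 5; 19 bits remain
Read 2: bits[5:8] width=3 -> value=7 (bin 111); offset now 8 = byte 1 bit 0; 16 bits remain
Read 3: bits[8:10] width=2 -> value=0 (bin 00); offset now 10 = byte 1 bit 2; 14 bits remain
Read 4: bits[10:11] width=1 -> value=0 (bin 0); offset now 11 = byte 1 bit 3; 13 bits remain
Read 5: bits[11:15] width=4 -> value=0 (bin 0000); offset now 15 = byte 1 bit 7; 9 bits remain

Answer: value=17 offset=5
value=7 offset=8
value=0 offset=10
value=0 offset=11
value=0 offset=15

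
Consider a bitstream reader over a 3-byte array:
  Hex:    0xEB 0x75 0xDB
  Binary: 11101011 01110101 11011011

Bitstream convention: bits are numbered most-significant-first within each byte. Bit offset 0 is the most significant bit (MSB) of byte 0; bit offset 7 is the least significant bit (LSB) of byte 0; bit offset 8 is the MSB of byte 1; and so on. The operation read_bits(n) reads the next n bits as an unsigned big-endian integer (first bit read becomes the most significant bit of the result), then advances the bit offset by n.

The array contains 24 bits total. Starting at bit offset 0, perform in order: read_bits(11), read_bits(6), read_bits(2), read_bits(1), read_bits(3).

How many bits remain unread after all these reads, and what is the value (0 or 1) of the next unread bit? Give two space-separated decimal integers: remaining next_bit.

Read 1: bits[0:11] width=11 -> value=1883 (bin 11101011011); offset now 11 = byte 1 bit 3; 13 bits remain
Read 2: bits[11:17] width=6 -> value=43 (bin 101011); offset now 17 = byte 2 bit 1; 7 bits remain
Read 3: bits[17:19] width=2 -> value=2 (bin 10); offset now 19 = byte 2 bit 3; 5 bits remain
Read 4: bits[19:20] width=1 -> value=1 (bin 1); offset now 20 = byte 2 bit 4; 4 bits remain
Read 5: bits[20:23] width=3 -> value=5 (bin 101); offset now 23 = byte 2 bit 7; 1 bits remain

Answer: 1 1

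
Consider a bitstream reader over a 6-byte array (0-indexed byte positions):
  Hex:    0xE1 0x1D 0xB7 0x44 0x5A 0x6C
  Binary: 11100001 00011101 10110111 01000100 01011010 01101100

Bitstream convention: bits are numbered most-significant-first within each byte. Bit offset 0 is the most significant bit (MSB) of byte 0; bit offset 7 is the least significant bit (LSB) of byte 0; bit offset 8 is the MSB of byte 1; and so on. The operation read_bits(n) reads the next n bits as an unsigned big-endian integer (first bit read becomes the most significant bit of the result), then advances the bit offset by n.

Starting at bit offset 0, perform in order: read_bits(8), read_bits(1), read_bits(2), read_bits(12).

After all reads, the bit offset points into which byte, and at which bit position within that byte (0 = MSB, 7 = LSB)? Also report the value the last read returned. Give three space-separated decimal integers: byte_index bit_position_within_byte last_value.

Read 1: bits[0:8] width=8 -> value=225 (bin 11100001); offset now 8 = byte 1 bit 0; 40 bits remain
Read 2: bits[8:9] width=1 -> value=0 (bin 0); offset now 9 = byte 1 bit 1; 39 bits remain
Read 3: bits[9:11] width=2 -> value=0 (bin 00); offset now 11 = byte 1 bit 3; 37 bits remain
Read 4: bits[11:23] width=12 -> value=3803 (bin 111011011011); offset now 23 = byte 2 bit 7; 25 bits remain

Answer: 2 7 3803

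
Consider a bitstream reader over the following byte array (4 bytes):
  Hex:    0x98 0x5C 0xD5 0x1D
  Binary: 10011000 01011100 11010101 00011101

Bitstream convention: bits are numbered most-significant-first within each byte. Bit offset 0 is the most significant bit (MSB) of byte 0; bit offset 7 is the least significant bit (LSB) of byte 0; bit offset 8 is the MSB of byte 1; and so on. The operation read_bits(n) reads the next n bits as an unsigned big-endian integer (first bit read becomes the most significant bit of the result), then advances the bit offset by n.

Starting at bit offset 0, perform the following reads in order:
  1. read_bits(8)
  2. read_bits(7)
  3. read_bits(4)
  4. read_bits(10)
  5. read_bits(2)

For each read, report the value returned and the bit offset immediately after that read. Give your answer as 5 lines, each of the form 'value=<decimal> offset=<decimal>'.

Answer: value=152 offset=8
value=46 offset=15
value=6 offset=19
value=675 offset=29
value=2 offset=31

Derivation:
Read 1: bits[0:8] width=8 -> value=152 (bin 10011000); offset now 8 = byte 1 bit 0; 24 bits remain
Read 2: bits[8:15] width=7 -> value=46 (bin 0101110); offset now 15 = byte 1 bit 7; 17 bits remain
Read 3: bits[15:19] width=4 -> value=6 (bin 0110); offset now 19 = byte 2 bit 3; 13 bits remain
Read 4: bits[19:29] width=10 -> value=675 (bin 1010100011); offset now 29 = byte 3 bit 5; 3 bits remain
Read 5: bits[29:31] width=2 -> value=2 (bin 10); offset now 31 = byte 3 bit 7; 1 bits remain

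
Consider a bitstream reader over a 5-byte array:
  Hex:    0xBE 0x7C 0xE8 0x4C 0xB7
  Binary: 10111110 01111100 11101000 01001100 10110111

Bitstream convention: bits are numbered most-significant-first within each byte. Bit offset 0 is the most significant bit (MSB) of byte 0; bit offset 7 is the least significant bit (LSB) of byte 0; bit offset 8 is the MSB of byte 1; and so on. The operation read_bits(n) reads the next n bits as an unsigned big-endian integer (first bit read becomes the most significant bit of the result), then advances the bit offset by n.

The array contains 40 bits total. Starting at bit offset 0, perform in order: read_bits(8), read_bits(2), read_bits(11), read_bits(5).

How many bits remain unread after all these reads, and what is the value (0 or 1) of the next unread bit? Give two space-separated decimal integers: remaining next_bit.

Read 1: bits[0:8] width=8 -> value=190 (bin 10111110); offset now 8 = byte 1 bit 0; 32 bits remain
Read 2: bits[8:10] width=2 -> value=1 (bin 01); offset now 10 = byte 1 bit 2; 30 bits remain
Read 3: bits[10:21] width=11 -> value=1949 (bin 11110011101); offset now 21 = byte 2 bit 5; 19 bits remain
Read 4: bits[21:26] width=5 -> value=1 (bin 00001); offset now 26 = byte 3 bit 2; 14 bits remain

Answer: 14 0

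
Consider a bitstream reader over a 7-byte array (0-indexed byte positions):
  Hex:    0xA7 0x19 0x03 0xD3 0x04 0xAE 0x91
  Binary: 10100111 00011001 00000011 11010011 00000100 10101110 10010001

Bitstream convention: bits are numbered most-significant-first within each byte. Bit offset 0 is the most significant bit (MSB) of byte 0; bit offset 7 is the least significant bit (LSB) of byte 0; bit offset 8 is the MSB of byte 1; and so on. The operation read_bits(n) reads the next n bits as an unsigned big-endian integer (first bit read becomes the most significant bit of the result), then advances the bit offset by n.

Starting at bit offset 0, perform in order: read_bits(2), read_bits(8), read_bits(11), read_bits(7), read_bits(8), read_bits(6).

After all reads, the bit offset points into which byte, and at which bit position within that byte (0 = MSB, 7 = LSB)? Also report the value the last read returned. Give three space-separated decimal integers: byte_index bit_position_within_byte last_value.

Answer: 5 2 18

Derivation:
Read 1: bits[0:2] width=2 -> value=2 (bin 10); offset now 2 = byte 0 bit 2; 54 bits remain
Read 2: bits[2:10] width=8 -> value=156 (bin 10011100); offset now 10 = byte 1 bit 2; 46 bits remain
Read 3: bits[10:21] width=11 -> value=800 (bin 01100100000); offset now 21 = byte 2 bit 5; 35 bits remain
Read 4: bits[21:28] width=7 -> value=61 (bin 0111101); offset now 28 = byte 3 bit 4; 28 bits remain
Read 5: bits[28:36] width=8 -> value=48 (bin 00110000); offset now 36 = byte 4 bit 4; 20 bits remain
Read 6: bits[36:42] width=6 -> value=18 (bin 010010); offset now 42 = byte 5 bit 2; 14 bits remain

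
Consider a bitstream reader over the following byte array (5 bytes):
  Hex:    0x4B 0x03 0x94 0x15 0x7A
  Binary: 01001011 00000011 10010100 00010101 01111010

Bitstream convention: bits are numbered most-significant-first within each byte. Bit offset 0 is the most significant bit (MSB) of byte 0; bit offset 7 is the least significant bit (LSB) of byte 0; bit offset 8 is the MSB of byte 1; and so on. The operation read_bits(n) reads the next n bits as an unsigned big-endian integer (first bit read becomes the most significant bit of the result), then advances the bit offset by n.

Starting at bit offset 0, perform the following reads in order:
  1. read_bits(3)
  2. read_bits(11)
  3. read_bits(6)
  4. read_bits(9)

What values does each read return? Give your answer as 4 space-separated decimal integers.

Read 1: bits[0:3] width=3 -> value=2 (bin 010); offset now 3 = byte 0 bit 3; 37 bits remain
Read 2: bits[3:14] width=11 -> value=704 (bin 01011000000); offset now 14 = byte 1 bit 6; 26 bits remain
Read 3: bits[14:20] width=6 -> value=57 (bin 111001); offset now 20 = byte 2 bit 4; 20 bits remain
Read 4: bits[20:29] width=9 -> value=130 (bin 010000010); offset now 29 = byte 3 bit 5; 11 bits remain

Answer: 2 704 57 130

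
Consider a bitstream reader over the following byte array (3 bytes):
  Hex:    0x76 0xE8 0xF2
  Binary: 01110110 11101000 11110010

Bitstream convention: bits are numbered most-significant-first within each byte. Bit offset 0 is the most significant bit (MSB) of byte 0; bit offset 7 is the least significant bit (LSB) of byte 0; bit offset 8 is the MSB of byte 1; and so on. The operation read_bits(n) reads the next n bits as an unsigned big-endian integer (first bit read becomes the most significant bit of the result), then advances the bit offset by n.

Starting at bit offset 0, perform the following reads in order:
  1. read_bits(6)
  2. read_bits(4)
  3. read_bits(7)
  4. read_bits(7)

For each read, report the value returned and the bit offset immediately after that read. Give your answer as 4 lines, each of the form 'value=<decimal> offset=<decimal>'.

Answer: value=29 offset=6
value=11 offset=10
value=81 offset=17
value=114 offset=24

Derivation:
Read 1: bits[0:6] width=6 -> value=29 (bin 011101); offset now 6 = byte 0 bit 6; 18 bits remain
Read 2: bits[6:10] width=4 -> value=11 (bin 1011); offset now 10 = byte 1 bit 2; 14 bits remain
Read 3: bits[10:17] width=7 -> value=81 (bin 1010001); offset now 17 = byte 2 bit 1; 7 bits remain
Read 4: bits[17:24] width=7 -> value=114 (bin 1110010); offset now 24 = byte 3 bit 0; 0 bits remain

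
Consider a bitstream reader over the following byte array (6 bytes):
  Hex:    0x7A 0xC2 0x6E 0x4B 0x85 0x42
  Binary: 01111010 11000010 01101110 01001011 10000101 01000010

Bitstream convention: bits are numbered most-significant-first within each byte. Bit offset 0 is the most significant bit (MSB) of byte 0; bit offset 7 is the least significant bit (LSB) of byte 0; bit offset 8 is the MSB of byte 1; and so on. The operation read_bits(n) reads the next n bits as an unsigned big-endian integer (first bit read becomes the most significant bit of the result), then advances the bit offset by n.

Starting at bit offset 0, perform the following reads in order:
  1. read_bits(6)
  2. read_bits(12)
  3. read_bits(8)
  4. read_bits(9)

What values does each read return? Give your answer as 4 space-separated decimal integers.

Read 1: bits[0:6] width=6 -> value=30 (bin 011110); offset now 6 = byte 0 bit 6; 42 bits remain
Read 2: bits[6:18] width=12 -> value=2825 (bin 101100001001); offset now 18 = byte 2 bit 2; 30 bits remain
Read 3: bits[18:26] width=8 -> value=185 (bin 10111001); offset now 26 = byte 3 bit 2; 22 bits remain
Read 4: bits[26:35] width=9 -> value=92 (bin 001011100); offset now 35 = byte 4 bit 3; 13 bits remain

Answer: 30 2825 185 92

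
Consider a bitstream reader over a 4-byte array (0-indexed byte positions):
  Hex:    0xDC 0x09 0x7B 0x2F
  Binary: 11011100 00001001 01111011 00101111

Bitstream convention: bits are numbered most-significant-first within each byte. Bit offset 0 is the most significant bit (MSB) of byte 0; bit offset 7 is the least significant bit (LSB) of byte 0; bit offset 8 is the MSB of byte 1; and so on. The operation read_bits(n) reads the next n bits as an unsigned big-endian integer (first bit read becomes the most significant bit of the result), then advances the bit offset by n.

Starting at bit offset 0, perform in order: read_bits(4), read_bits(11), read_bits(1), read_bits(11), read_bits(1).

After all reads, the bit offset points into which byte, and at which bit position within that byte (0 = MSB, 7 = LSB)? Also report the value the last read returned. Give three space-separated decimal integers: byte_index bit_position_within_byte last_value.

Answer: 3 4 0

Derivation:
Read 1: bits[0:4] width=4 -> value=13 (bin 1101); offset now 4 = byte 0 bit 4; 28 bits remain
Read 2: bits[4:15] width=11 -> value=1540 (bin 11000000100); offset now 15 = byte 1 bit 7; 17 bits remain
Read 3: bits[15:16] width=1 -> value=1 (bin 1); offset now 16 = byte 2 bit 0; 16 bits remain
Read 4: bits[16:27] width=11 -> value=985 (bin 01111011001); offset now 27 = byte 3 bit 3; 5 bits remain
Read 5: bits[27:28] width=1 -> value=0 (bin 0); offset now 28 = byte 3 bit 4; 4 bits remain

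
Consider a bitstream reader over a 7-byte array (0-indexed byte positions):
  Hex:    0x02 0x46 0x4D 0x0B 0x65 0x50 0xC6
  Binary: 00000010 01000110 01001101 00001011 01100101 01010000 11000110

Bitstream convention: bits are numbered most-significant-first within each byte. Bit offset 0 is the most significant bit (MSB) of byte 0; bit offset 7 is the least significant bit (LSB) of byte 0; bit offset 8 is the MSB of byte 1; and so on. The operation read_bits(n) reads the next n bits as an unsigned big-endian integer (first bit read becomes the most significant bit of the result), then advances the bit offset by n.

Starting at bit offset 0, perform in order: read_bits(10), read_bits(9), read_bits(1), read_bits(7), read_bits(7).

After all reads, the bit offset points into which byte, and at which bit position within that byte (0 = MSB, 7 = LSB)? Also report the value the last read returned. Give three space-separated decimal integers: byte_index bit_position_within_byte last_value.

Read 1: bits[0:10] width=10 -> value=9 (bin 0000001001); offset now 10 = byte 1 bit 2; 46 bits remain
Read 2: bits[10:19] width=9 -> value=50 (bin 000110010); offset now 19 = byte 2 bit 3; 37 bits remain
Read 3: bits[19:20] width=1 -> value=0 (bin 0); offset now 20 = byte 2 bit 4; 36 bits remain
Read 4: bits[20:27] width=7 -> value=104 (bin 1101000); offset now 27 = byte 3 bit 3; 29 bits remain
Read 5: bits[27:34] width=7 -> value=45 (bin 0101101); offset now 34 = byte 4 bit 2; 22 bits remain

Answer: 4 2 45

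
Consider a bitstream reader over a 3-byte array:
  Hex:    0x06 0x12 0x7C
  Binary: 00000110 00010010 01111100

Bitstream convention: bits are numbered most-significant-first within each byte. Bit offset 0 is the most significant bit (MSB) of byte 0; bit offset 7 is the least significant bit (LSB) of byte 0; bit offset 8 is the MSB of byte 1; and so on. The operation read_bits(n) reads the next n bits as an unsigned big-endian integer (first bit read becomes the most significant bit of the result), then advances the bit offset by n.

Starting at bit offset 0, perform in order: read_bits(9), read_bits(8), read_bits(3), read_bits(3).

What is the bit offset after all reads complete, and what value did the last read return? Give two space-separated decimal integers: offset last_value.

Answer: 23 6

Derivation:
Read 1: bits[0:9] width=9 -> value=12 (bin 000001100); offset now 9 = byte 1 bit 1; 15 bits remain
Read 2: bits[9:17] width=8 -> value=36 (bin 00100100); offset now 17 = byte 2 bit 1; 7 bits remain
Read 3: bits[17:20] width=3 -> value=7 (bin 111); offset now 20 = byte 2 bit 4; 4 bits remain
Read 4: bits[20:23] width=3 -> value=6 (bin 110); offset now 23 = byte 2 bit 7; 1 bits remain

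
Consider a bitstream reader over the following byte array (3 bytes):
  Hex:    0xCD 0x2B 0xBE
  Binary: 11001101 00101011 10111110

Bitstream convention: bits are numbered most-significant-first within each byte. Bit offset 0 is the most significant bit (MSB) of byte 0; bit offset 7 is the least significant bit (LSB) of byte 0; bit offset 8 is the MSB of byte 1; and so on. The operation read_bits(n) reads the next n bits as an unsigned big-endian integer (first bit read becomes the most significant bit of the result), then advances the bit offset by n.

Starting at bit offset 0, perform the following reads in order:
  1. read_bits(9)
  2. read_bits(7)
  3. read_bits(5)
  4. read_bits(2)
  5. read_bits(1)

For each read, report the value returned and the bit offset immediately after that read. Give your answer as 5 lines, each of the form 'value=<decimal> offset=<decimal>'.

Read 1: bits[0:9] width=9 -> value=410 (bin 110011010); offset now 9 = byte 1 bit 1; 15 bits remain
Read 2: bits[9:16] width=7 -> value=43 (bin 0101011); offset now 16 = byte 2 bit 0; 8 bits remain
Read 3: bits[16:21] width=5 -> value=23 (bin 10111); offset now 21 = byte 2 bit 5; 3 bits remain
Read 4: bits[21:23] width=2 -> value=3 (bin 11); offset now 23 = byte 2 bit 7; 1 bits remain
Read 5: bits[23:24] width=1 -> value=0 (bin 0); offset now 24 = byte 3 bit 0; 0 bits remain

Answer: value=410 offset=9
value=43 offset=16
value=23 offset=21
value=3 offset=23
value=0 offset=24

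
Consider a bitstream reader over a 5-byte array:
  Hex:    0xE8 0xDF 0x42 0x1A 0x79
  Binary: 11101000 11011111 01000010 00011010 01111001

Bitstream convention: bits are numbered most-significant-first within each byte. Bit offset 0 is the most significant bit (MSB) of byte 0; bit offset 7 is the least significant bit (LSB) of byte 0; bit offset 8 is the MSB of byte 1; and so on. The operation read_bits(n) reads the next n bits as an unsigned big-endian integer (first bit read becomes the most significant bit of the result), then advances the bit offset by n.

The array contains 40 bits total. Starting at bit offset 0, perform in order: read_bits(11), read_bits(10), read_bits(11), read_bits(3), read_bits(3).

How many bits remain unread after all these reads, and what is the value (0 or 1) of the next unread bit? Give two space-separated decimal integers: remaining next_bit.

Answer: 2 0

Derivation:
Read 1: bits[0:11] width=11 -> value=1862 (bin 11101000110); offset now 11 = byte 1 bit 3; 29 bits remain
Read 2: bits[11:21] width=10 -> value=1000 (bin 1111101000); offset now 21 = byte 2 bit 5; 19 bits remain
Read 3: bits[21:32] width=11 -> value=538 (bin 01000011010); offset now 32 = byte 4 bit 0; 8 bits remain
Read 4: bits[32:35] width=3 -> value=3 (bin 011); offset now 35 = byte 4 bit 3; 5 bits remain
Read 5: bits[35:38] width=3 -> value=6 (bin 110); offset now 38 = byte 4 bit 6; 2 bits remain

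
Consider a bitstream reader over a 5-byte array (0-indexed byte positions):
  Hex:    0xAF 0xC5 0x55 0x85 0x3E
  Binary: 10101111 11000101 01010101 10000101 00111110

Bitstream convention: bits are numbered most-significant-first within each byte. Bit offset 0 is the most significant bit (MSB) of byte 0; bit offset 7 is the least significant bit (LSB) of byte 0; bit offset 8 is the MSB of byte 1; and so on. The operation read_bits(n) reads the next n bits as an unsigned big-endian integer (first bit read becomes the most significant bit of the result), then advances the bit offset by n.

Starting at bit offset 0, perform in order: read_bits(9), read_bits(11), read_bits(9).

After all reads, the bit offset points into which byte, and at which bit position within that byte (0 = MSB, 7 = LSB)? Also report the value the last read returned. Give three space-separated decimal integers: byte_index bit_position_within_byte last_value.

Answer: 3 5 176

Derivation:
Read 1: bits[0:9] width=9 -> value=351 (bin 101011111); offset now 9 = byte 1 bit 1; 31 bits remain
Read 2: bits[9:20] width=11 -> value=1109 (bin 10001010101); offset now 20 = byte 2 bit 4; 20 bits remain
Read 3: bits[20:29] width=9 -> value=176 (bin 010110000); offset now 29 = byte 3 bit 5; 11 bits remain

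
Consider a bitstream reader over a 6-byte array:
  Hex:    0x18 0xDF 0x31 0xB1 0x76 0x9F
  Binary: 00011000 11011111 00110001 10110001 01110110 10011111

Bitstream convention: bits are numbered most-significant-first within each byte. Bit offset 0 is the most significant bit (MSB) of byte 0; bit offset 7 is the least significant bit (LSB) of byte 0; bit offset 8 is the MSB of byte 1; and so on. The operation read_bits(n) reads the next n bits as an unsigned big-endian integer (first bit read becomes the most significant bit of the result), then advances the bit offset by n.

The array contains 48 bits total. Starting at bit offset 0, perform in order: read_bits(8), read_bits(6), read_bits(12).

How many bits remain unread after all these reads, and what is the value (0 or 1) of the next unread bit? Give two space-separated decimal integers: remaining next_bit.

Read 1: bits[0:8] width=8 -> value=24 (bin 00011000); offset now 8 = byte 1 bit 0; 40 bits remain
Read 2: bits[8:14] width=6 -> value=55 (bin 110111); offset now 14 = byte 1 bit 6; 34 bits remain
Read 3: bits[14:26] width=12 -> value=3270 (bin 110011000110); offset now 26 = byte 3 bit 2; 22 bits remain

Answer: 22 1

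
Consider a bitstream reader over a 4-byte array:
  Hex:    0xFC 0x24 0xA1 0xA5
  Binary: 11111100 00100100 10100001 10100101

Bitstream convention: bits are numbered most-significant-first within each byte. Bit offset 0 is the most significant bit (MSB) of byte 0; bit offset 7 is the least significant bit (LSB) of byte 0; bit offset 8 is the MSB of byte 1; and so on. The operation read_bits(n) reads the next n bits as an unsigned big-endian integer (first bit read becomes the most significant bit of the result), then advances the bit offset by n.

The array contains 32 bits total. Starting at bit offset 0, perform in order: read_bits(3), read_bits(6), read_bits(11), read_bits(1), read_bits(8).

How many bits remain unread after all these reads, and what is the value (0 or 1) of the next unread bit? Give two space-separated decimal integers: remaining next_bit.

Read 1: bits[0:3] width=3 -> value=7 (bin 111); offset now 3 = byte 0 bit 3; 29 bits remain
Read 2: bits[3:9] width=6 -> value=56 (bin 111000); offset now 9 = byte 1 bit 1; 23 bits remain
Read 3: bits[9:20] width=11 -> value=586 (bin 01001001010); offset now 20 = byte 2 bit 4; 12 bits remain
Read 4: bits[20:21] width=1 -> value=0 (bin 0); offset now 21 = byte 2 bit 5; 11 bits remain
Read 5: bits[21:29] width=8 -> value=52 (bin 00110100); offset now 29 = byte 3 bit 5; 3 bits remain

Answer: 3 1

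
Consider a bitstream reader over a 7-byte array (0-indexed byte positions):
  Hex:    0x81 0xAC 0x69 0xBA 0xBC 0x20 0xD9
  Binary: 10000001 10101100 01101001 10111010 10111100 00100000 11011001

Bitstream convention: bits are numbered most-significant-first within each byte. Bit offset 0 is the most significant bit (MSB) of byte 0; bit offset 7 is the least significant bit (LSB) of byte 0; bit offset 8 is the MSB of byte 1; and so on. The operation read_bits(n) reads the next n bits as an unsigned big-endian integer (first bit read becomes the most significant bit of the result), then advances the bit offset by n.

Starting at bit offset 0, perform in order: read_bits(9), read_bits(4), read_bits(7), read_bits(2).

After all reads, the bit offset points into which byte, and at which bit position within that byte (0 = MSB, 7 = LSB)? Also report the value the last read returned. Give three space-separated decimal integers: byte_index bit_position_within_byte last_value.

Read 1: bits[0:9] width=9 -> value=259 (bin 100000011); offset now 9 = byte 1 bit 1; 47 bits remain
Read 2: bits[9:13] width=4 -> value=5 (bin 0101); offset now 13 = byte 1 bit 5; 43 bits remain
Read 3: bits[13:20] width=7 -> value=70 (bin 1000110); offset now 20 = byte 2 bit 4; 36 bits remain
Read 4: bits[20:22] width=2 -> value=2 (bin 10); offset now 22 = byte 2 bit 6; 34 bits remain

Answer: 2 6 2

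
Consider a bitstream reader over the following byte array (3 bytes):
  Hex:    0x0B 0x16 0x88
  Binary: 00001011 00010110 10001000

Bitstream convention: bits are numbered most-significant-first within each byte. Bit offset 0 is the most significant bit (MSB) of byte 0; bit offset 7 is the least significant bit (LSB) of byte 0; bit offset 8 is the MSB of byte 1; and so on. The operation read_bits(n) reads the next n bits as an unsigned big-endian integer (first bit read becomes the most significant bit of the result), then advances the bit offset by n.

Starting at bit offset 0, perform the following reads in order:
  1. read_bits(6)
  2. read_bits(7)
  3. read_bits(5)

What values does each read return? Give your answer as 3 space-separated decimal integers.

Read 1: bits[0:6] width=6 -> value=2 (bin 000010); offset now 6 = byte 0 bit 6; 18 bits remain
Read 2: bits[6:13] width=7 -> value=98 (bin 1100010); offset now 13 = byte 1 bit 5; 11 bits remain
Read 3: bits[13:18] width=5 -> value=26 (bin 11010); offset now 18 = byte 2 bit 2; 6 bits remain

Answer: 2 98 26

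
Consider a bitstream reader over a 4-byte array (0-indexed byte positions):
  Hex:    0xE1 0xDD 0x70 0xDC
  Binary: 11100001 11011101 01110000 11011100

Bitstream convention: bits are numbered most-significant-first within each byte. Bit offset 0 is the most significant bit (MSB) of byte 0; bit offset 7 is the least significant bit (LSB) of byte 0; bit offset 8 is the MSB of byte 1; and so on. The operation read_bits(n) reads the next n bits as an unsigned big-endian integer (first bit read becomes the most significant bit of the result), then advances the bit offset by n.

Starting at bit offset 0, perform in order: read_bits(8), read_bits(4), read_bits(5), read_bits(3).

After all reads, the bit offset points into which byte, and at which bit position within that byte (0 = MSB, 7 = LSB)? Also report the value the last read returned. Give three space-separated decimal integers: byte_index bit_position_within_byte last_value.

Answer: 2 4 7

Derivation:
Read 1: bits[0:8] width=8 -> value=225 (bin 11100001); offset now 8 = byte 1 bit 0; 24 bits remain
Read 2: bits[8:12] width=4 -> value=13 (bin 1101); offset now 12 = byte 1 bit 4; 20 bits remain
Read 3: bits[12:17] width=5 -> value=26 (bin 11010); offset now 17 = byte 2 bit 1; 15 bits remain
Read 4: bits[17:20] width=3 -> value=7 (bin 111); offset now 20 = byte 2 bit 4; 12 bits remain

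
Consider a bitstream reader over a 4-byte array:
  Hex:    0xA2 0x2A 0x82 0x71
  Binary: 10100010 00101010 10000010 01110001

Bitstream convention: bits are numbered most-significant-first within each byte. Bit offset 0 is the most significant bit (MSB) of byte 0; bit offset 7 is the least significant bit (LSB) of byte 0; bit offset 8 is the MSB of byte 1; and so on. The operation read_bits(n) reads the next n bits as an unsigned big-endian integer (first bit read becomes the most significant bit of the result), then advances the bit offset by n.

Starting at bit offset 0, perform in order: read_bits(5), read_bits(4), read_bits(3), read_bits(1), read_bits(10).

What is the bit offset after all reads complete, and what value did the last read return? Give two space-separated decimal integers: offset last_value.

Read 1: bits[0:5] width=5 -> value=20 (bin 10100); offset now 5 = byte 0 bit 5; 27 bits remain
Read 2: bits[5:9] width=4 -> value=4 (bin 0100); offset now 9 = byte 1 bit 1; 23 bits remain
Read 3: bits[9:12] width=3 -> value=2 (bin 010); offset now 12 = byte 1 bit 4; 20 bits remain
Read 4: bits[12:13] width=1 -> value=1 (bin 1); offset now 13 = byte 1 bit 5; 19 bits remain
Read 5: bits[13:23] width=10 -> value=321 (bin 0101000001); offset now 23 = byte 2 bit 7; 9 bits remain

Answer: 23 321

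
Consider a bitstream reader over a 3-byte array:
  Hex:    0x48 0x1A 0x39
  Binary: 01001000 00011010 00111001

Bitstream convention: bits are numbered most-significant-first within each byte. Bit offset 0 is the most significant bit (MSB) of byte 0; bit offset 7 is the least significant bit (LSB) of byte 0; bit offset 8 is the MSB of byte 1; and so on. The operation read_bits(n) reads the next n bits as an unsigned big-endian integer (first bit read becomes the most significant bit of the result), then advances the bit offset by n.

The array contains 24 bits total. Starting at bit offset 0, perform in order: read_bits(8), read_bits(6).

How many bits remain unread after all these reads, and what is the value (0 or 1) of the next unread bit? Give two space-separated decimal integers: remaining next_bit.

Answer: 10 1

Derivation:
Read 1: bits[0:8] width=8 -> value=72 (bin 01001000); offset now 8 = byte 1 bit 0; 16 bits remain
Read 2: bits[8:14] width=6 -> value=6 (bin 000110); offset now 14 = byte 1 bit 6; 10 bits remain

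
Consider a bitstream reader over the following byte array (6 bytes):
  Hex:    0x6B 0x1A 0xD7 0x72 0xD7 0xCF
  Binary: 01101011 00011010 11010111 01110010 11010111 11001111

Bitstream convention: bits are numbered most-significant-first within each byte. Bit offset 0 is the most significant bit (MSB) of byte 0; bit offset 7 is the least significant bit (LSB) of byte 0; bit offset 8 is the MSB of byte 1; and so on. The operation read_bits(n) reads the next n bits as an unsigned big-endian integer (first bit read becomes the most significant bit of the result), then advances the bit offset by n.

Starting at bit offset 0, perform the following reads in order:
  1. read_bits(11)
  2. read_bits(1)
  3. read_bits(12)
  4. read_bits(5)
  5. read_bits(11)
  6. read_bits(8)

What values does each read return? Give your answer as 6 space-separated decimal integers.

Answer: 856 1 2775 14 727 207

Derivation:
Read 1: bits[0:11] width=11 -> value=856 (bin 01101011000); offset now 11 = byte 1 bit 3; 37 bits remain
Read 2: bits[11:12] width=1 -> value=1 (bin 1); offset now 12 = byte 1 bit 4; 36 bits remain
Read 3: bits[12:24] width=12 -> value=2775 (bin 101011010111); offset now 24 = byte 3 bit 0; 24 bits remain
Read 4: bits[24:29] width=5 -> value=14 (bin 01110); offset now 29 = byte 3 bit 5; 19 bits remain
Read 5: bits[29:40] width=11 -> value=727 (bin 01011010111); offset now 40 = byte 5 bit 0; 8 bits remain
Read 6: bits[40:48] width=8 -> value=207 (bin 11001111); offset now 48 = byte 6 bit 0; 0 bits remain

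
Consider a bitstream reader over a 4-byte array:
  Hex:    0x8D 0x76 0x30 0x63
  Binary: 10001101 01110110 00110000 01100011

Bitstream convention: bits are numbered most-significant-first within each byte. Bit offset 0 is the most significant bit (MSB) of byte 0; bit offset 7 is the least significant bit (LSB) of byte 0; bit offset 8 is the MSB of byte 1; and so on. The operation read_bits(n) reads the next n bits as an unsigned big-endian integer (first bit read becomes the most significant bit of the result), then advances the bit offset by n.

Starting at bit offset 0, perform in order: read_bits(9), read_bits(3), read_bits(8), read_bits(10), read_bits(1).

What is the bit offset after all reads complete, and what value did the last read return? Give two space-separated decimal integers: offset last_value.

Answer: 31 1

Derivation:
Read 1: bits[0:9] width=9 -> value=282 (bin 100011010); offset now 9 = byte 1 bit 1; 23 bits remain
Read 2: bits[9:12] width=3 -> value=7 (bin 111); offset now 12 = byte 1 bit 4; 20 bits remain
Read 3: bits[12:20] width=8 -> value=99 (bin 01100011); offset now 20 = byte 2 bit 4; 12 bits remain
Read 4: bits[20:30] width=10 -> value=24 (bin 0000011000); offset now 30 = byte 3 bit 6; 2 bits remain
Read 5: bits[30:31] width=1 -> value=1 (bin 1); offset now 31 = byte 3 bit 7; 1 bits remain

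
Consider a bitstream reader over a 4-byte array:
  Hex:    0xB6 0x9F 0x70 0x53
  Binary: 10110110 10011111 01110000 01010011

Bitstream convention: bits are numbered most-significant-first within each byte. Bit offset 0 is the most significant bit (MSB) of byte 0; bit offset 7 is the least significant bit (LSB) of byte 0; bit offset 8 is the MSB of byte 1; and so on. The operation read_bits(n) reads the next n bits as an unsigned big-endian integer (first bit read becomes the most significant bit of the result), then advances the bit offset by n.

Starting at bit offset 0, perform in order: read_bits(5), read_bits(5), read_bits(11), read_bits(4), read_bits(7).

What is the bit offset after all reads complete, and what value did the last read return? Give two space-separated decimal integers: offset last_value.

Answer: 32 83

Derivation:
Read 1: bits[0:5] width=5 -> value=22 (bin 10110); offset now 5 = byte 0 bit 5; 27 bits remain
Read 2: bits[5:10] width=5 -> value=26 (bin 11010); offset now 10 = byte 1 bit 2; 22 bits remain
Read 3: bits[10:21] width=11 -> value=1006 (bin 01111101110); offset now 21 = byte 2 bit 5; 11 bits remain
Read 4: bits[21:25] width=4 -> value=0 (bin 0000); offset now 25 = byte 3 bit 1; 7 bits remain
Read 5: bits[25:32] width=7 -> value=83 (bin 1010011); offset now 32 = byte 4 bit 0; 0 bits remain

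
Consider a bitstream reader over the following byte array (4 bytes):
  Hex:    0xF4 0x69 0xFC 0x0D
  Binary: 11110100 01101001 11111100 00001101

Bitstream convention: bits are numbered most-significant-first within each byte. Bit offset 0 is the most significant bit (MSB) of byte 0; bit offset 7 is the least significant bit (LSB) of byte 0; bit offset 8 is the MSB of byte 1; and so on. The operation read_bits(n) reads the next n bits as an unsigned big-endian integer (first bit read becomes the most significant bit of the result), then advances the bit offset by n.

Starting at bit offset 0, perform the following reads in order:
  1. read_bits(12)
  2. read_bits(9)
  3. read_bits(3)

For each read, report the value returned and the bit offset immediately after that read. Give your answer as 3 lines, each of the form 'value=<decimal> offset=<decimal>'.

Answer: value=3910 offset=12
value=319 offset=21
value=4 offset=24

Derivation:
Read 1: bits[0:12] width=12 -> value=3910 (bin 111101000110); offset now 12 = byte 1 bit 4; 20 bits remain
Read 2: bits[12:21] width=9 -> value=319 (bin 100111111); offset now 21 = byte 2 bit 5; 11 bits remain
Read 3: bits[21:24] width=3 -> value=4 (bin 100); offset now 24 = byte 3 bit 0; 8 bits remain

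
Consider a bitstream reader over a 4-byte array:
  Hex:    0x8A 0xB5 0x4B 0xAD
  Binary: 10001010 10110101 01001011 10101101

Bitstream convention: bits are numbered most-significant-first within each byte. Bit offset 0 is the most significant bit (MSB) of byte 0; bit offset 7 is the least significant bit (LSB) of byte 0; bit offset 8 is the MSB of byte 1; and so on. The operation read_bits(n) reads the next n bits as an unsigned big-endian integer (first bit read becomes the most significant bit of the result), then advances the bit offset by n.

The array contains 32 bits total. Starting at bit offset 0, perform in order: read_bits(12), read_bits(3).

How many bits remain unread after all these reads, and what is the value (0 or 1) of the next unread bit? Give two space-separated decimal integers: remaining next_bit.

Read 1: bits[0:12] width=12 -> value=2219 (bin 100010101011); offset now 12 = byte 1 bit 4; 20 bits remain
Read 2: bits[12:15] width=3 -> value=2 (bin 010); offset now 15 = byte 1 bit 7; 17 bits remain

Answer: 17 1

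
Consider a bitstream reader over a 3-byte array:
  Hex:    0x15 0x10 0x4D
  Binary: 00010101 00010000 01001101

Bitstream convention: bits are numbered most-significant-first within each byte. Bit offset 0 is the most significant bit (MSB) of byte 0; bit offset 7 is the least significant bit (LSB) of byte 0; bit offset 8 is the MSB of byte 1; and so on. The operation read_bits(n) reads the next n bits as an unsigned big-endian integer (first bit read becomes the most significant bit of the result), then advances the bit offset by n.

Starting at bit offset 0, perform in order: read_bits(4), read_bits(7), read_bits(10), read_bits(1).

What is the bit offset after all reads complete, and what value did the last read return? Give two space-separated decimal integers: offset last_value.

Answer: 22 1

Derivation:
Read 1: bits[0:4] width=4 -> value=1 (bin 0001); offset now 4 = byte 0 bit 4; 20 bits remain
Read 2: bits[4:11] width=7 -> value=40 (bin 0101000); offset now 11 = byte 1 bit 3; 13 bits remain
Read 3: bits[11:21] width=10 -> value=521 (bin 1000001001); offset now 21 = byte 2 bit 5; 3 bits remain
Read 4: bits[21:22] width=1 -> value=1 (bin 1); offset now 22 = byte 2 bit 6; 2 bits remain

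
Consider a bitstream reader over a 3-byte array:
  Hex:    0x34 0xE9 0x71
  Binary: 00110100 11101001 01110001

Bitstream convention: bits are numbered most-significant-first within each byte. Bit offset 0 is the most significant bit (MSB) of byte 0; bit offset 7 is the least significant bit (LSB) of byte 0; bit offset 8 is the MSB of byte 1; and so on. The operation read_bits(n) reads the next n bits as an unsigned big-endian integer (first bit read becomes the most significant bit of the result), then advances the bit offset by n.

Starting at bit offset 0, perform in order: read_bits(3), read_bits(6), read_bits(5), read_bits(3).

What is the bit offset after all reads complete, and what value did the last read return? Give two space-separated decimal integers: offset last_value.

Answer: 17 2

Derivation:
Read 1: bits[0:3] width=3 -> value=1 (bin 001); offset now 3 = byte 0 bit 3; 21 bits remain
Read 2: bits[3:9] width=6 -> value=41 (bin 101001); offset now 9 = byte 1 bit 1; 15 bits remain
Read 3: bits[9:14] width=5 -> value=26 (bin 11010); offset now 14 = byte 1 bit 6; 10 bits remain
Read 4: bits[14:17] width=3 -> value=2 (bin 010); offset now 17 = byte 2 bit 1; 7 bits remain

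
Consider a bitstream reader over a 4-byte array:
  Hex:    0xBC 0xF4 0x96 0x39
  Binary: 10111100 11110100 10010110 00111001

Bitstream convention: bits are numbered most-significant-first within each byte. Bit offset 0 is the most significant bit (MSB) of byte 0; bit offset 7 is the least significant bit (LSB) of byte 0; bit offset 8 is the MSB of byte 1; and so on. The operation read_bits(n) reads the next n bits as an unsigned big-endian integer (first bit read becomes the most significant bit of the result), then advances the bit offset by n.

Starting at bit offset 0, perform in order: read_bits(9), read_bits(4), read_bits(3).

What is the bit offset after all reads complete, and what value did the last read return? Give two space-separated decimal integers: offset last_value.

Read 1: bits[0:9] width=9 -> value=377 (bin 101111001); offset now 9 = byte 1 bit 1; 23 bits remain
Read 2: bits[9:13] width=4 -> value=14 (bin 1110); offset now 13 = byte 1 bit 5; 19 bits remain
Read 3: bits[13:16] width=3 -> value=4 (bin 100); offset now 16 = byte 2 bit 0; 16 bits remain

Answer: 16 4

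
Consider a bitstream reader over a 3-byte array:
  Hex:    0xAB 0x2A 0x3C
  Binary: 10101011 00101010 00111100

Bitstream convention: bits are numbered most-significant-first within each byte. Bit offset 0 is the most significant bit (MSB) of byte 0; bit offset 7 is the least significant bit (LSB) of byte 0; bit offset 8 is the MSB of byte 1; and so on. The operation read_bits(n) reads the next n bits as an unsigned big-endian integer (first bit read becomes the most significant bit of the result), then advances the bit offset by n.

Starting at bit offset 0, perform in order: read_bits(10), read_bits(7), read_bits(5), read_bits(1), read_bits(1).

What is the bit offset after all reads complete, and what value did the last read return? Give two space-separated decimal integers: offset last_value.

Read 1: bits[0:10] width=10 -> value=684 (bin 1010101100); offset now 10 = byte 1 bit 2; 14 bits remain
Read 2: bits[10:17] width=7 -> value=84 (bin 1010100); offset now 17 = byte 2 bit 1; 7 bits remain
Read 3: bits[17:22] width=5 -> value=15 (bin 01111); offset now 22 = byte 2 bit 6; 2 bits remain
Read 4: bits[22:23] width=1 -> value=0 (bin 0); offset now 23 = byte 2 bit 7; 1 bits remain
Read 5: bits[23:24] width=1 -> value=0 (bin 0); offset now 24 = byte 3 bit 0; 0 bits remain

Answer: 24 0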